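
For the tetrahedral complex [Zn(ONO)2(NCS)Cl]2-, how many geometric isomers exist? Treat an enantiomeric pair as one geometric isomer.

1

All four vertices of a tetrahedron are equivalent and mutually adjacent, so cis/trans isomerism cannot arise.
Only one geometric arrangement is possible.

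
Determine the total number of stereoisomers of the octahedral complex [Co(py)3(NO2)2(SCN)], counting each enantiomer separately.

3

There are 3 geometric isomers: py mer, NO2 trans; py mer, NO2 cis; py fac, NO2 cis.
Each arrangement has an internal mirror plane or centre of symmetry, so none is chiral.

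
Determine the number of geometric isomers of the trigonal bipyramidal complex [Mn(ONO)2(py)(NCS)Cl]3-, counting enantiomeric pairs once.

7

In a trigonal bipyramid the two axial positions differ from the three equatorial ones.
Exhaustive case analysis gives 7 geometric isomers.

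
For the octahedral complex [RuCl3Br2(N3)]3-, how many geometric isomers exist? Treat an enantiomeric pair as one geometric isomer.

In an octahedral complex each vertex has one trans partner and four cis neighbours.
There are 3 geometric isomers: Cl mer, Br trans; Cl fac, Br cis; Cl mer, Br cis.

3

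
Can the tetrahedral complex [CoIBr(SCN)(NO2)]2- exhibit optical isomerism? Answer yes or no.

All four vertices of a tetrahedron are equivalent and mutually adjacent, so cis/trans isomerism cannot arise.
Only one geometric arrangement is possible; it has no improper symmetry element, so it exists as a pair of enantiomers (2 stereoisomers).

yes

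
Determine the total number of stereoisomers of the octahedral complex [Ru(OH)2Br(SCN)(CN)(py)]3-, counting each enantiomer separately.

15

In an octahedral complex each vertex has one trans partner and four cis neighbours.
Placing the ligands in turn and identifying arrangements related by rotation or reflection leaves 9 distinct geometric isomers.
Of these, 6 lack any improper symmetry element and so occur as enantiomeric pairs, giving 9 + 6 = 15 stereoisomers in total.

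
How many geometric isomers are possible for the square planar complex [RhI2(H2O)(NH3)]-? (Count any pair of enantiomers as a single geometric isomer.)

Systematic placement gives 2 geometric isomers: I cis; I trans.

2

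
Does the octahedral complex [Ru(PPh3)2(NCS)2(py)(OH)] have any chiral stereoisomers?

yes

An octahedron has six vertices in three trans pairs; every non-trans pair is cis.
The distinct arrangements are (6 in all): PPh3 cis, NCS trans; PPh3 trans, NCS trans; PPh3 cis, NCS cis (3 arrangements, 2 chiral); PPh3 trans, NCS cis.
Of these, 2 lack any improper symmetry element and so occur as enantiomeric pairs, giving 6 + 2 = 8 stereoisomers in total.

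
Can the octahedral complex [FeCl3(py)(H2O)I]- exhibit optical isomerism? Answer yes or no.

An octahedron has six vertices in three trans pairs; every non-trans pair is cis.
Systematic placement gives 4 geometric isomers: Cl mer (3 arrangements); Cl fac (chiral).
One of these lacks any improper symmetry element and so occurs as an enantiomeric pair, giving 4 + 1 = 5 stereoisomers in total.

yes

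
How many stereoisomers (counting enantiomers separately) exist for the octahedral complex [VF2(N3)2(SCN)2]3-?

6

Systematic placement gives 5 geometric isomers: F trans, N3 trans, SCN trans; F trans, N3 cis, SCN cis; F cis, N3 cis, SCN trans; F cis, N3 cis, SCN cis (chiral); F cis, N3 trans, SCN cis.
One of these lacks any improper symmetry element and so occurs as an enantiomeric pair, giving 5 + 1 = 6 stereoisomers in total.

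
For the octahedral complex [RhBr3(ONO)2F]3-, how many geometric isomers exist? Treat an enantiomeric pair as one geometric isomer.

3

Systematic placement gives 3 geometric isomers: Br mer, ONO trans; Br mer, ONO cis; Br fac, ONO cis.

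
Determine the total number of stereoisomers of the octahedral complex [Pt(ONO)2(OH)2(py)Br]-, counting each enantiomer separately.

8

The six octahedral sites form three mutually perpendicular trans pairs.
Systematic placement gives 6 geometric isomers: ONO cis, OH cis (3 arrangements, 2 chiral); ONO trans, OH cis; ONO cis, OH trans; ONO trans, OH trans.
Of these, 2 lack any improper symmetry element and so occur as enantiomeric pairs, giving 6 + 2 = 8 stereoisomers in total.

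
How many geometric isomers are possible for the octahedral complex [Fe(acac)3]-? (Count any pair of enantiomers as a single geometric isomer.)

1

In an octahedral complex each vertex has one trans partner and four cis neighbours.
Each acac is bidentate and must span two cis positions.
Only one geometric arrangement is possible; it has no improper symmetry element, so it exists as a pair of enantiomers (2 stereoisomers).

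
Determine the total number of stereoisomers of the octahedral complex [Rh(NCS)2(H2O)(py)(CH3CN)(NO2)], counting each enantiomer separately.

15

An octahedron has six vertices in three trans pairs; every non-trans pair is cis.
Exhaustive case analysis gives 9 geometric isomers.
Of these, 6 lack any improper symmetry element and so occur as enantiomeric pairs, giving 9 + 6 = 15 stereoisomers in total.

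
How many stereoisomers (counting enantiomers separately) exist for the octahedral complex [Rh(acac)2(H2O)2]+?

Each acac is bidentate and must span two cis positions.
There are 2 geometric isomers: H2O trans; H2O cis (chiral).
One of these lacks any improper symmetry element and so occurs as an enantiomeric pair, giving 2 + 1 = 3 stereoisomers in total.

3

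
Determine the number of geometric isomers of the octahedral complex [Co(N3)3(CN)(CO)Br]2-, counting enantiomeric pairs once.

4

In an octahedral complex each vertex has one trans partner and four cis neighbours.
There are 4 geometric isomers: N3 mer (3 arrangements); N3 fac (chiral).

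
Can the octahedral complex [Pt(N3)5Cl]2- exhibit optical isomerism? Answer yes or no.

The six octahedral sites form three mutually perpendicular trans pairs.
Only one geometric arrangement is possible.

no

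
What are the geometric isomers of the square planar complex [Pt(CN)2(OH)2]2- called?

cis and trans

A square has two trans pairs of vertices; adjacent vertices are cis.
Systematic placement gives 2 geometric isomers: CN cis; CN trans.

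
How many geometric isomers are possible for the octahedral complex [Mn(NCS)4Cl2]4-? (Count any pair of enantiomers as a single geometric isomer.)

In an octahedral complex each vertex has one trans partner and four cis neighbours.
Systematic placement gives 2 geometric isomers: Cl trans; Cl cis.

2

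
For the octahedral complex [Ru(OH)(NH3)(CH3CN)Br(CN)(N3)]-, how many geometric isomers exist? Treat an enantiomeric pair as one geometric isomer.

15

An octahedron has six vertices in three trans pairs; every non-trans pair is cis.
Placing the ligands in turn and identifying arrangements related by rotation or reflection leaves 15 distinct geometric isomers.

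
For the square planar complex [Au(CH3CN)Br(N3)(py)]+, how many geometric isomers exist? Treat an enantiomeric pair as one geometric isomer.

In a square planar complex each vertex has one trans partner and two cis neighbours.
Working through the distinct placements yields 3 geometric isomers: (Br/N3 trans, CH3CN/py trans); (Br/py trans, CH3CN/N3 trans); (Br/CH3CN trans, N3/py trans).

3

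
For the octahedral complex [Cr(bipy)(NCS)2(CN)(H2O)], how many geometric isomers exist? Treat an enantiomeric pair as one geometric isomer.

4

Each bipy is bidentate and must span two cis positions.
The distinct arrangements are (4 in all): NCS cis (3 arrangements, 2 chiral); NCS trans.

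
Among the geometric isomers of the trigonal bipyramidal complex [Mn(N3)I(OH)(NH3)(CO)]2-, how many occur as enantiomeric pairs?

10

A trigonal bipyramid has two axial and three equatorial sites, which are chemically inequivalent.
Systematic enumeration (placing each ligand type in turn and discarding arrangements equivalent by rotation or reflection) gives 10 geometric isomers.
Of these, 10 lack any improper symmetry element and so occur as enantiomeric pairs, giving 10 + 10 = 20 stereoisomers in total.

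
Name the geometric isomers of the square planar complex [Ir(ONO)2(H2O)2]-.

In a square planar complex each vertex has one trans partner and two cis neighbours.
The distinct arrangements are (2 in all): ONO cis; ONO trans.

cis and trans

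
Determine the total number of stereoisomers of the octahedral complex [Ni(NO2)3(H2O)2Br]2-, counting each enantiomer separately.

The six octahedral sites form three mutually perpendicular trans pairs.
Systematic placement gives 3 geometric isomers: NO2 mer, H2O cis; NO2 mer, H2O trans; NO2 fac, H2O cis.
Each arrangement has an internal mirror plane or centre of symmetry, so none is chiral.

3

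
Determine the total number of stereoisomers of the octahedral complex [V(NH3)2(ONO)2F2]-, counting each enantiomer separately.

The six octahedral sites form three mutually perpendicular trans pairs.
Working through the distinct placements yields 5 geometric isomers: NH3 trans, ONO trans, F trans; NH3 cis, ONO cis, F trans; NH3 cis, ONO trans, F cis; NH3 cis, ONO cis, F cis (chiral); NH3 trans, ONO cis, F cis.
One of these lacks any improper symmetry element and so occurs as an enantiomeric pair, giving 5 + 1 = 6 stereoisomers in total.

6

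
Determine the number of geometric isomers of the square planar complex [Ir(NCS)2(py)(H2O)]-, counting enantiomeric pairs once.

Systematic placement gives 2 geometric isomers: NCS cis; NCS trans.

2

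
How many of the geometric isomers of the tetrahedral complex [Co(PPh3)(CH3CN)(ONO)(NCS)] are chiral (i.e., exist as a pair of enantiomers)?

All four vertices of a tetrahedron are equivalent and mutually adjacent, so cis/trans isomerism cannot arise.
Only one geometric arrangement is possible; it has no improper symmetry element, so it exists as a pair of enantiomers (2 stereoisomers).

1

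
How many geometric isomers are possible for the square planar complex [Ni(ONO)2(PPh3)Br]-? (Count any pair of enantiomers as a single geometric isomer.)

In a square planar complex each vertex has one trans partner and two cis neighbours.
Systematic placement gives 2 geometric isomers: ONO cis; ONO trans.

2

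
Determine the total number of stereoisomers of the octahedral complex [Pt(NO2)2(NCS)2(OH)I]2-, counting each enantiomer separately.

8

The six octahedral sites form three mutually perpendicular trans pairs.
Working through the distinct placements yields 6 geometric isomers: NO2 cis, NCS cis (3 arrangements, 2 chiral); NO2 trans, NCS cis; NO2 cis, NCS trans; NO2 trans, NCS trans.
Of these, 2 lack any improper symmetry element and so occur as enantiomeric pairs, giving 6 + 2 = 8 stereoisomers in total.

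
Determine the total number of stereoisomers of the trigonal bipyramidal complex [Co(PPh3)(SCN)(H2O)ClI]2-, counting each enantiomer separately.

A trigonal bipyramid has two axial and three equatorial sites, which are chemically inequivalent.
Systematic enumeration (placing each ligand type in turn and discarding arrangements equivalent by rotation or reflection) gives 10 geometric isomers.
Of these, 10 lack any improper symmetry element and so occur as enantiomeric pairs, giving 10 + 10 = 20 stereoisomers in total.

20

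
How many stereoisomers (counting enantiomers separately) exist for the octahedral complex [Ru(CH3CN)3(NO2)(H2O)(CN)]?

5

The six octahedral sites form three mutually perpendicular trans pairs.
Systematic placement gives 4 geometric isomers: CH3CN mer (3 arrangements); CH3CN fac (chiral).
One of these lacks any improper symmetry element and so occurs as an enantiomeric pair, giving 4 + 1 = 5 stereoisomers in total.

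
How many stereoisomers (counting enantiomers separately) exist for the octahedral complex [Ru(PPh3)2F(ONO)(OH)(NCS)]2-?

15

An octahedron has six vertices in three trans pairs; every non-trans pair is cis.
Systematic enumeration (placing each ligand type in turn and discarding arrangements equivalent by rotation or reflection) gives 9 geometric isomers.
Of these, 6 lack any improper symmetry element and so occur as enantiomeric pairs, giving 9 + 6 = 15 stereoisomers in total.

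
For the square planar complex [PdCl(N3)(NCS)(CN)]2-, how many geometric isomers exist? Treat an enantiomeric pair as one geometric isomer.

3

In a square planar complex each vertex has one trans partner and two cis neighbours.
Systematic placement gives 3 geometric isomers: (CN/N3 trans, Cl/NCS trans); (CN/NCS trans, Cl/N3 trans); (CN/Cl trans, N3/NCS trans).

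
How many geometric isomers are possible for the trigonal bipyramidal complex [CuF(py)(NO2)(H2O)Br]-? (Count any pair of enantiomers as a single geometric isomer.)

10

Placing the ligands in turn and identifying arrangements related by rotation or reflection leaves 10 distinct geometric isomers.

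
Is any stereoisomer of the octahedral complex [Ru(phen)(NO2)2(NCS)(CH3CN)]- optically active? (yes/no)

In an octahedral complex each vertex has one trans partner and four cis neighbours.
Each phen is bidentate and must span two cis positions.
Working through the distinct placements yields 4 geometric isomers: NO2 cis (3 arrangements, 2 chiral); NO2 trans.
Of these, 2 lack any improper symmetry element and so occur as enantiomeric pairs, giving 4 + 2 = 6 stereoisomers in total.

yes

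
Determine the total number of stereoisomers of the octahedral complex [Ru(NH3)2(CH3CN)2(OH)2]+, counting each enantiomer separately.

6

In an octahedral complex each vertex has one trans partner and four cis neighbours.
Working through the distinct placements yields 5 geometric isomers: NH3 trans, CH3CN trans, OH trans; NH3 cis, CH3CN trans, OH cis; NH3 cis, CH3CN cis, OH trans; NH3 cis, CH3CN cis, OH cis (chiral); NH3 trans, CH3CN cis, OH cis.
One of these lacks any improper symmetry element and so occurs as an enantiomeric pair, giving 5 + 1 = 6 stereoisomers in total.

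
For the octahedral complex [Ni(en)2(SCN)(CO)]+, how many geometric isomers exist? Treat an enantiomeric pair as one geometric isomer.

2

The six octahedral sites form three mutually perpendicular trans pairs.
Each en is bidentate and must span two cis positions.
The distinct arrangements are (2 in all): SCN and CO mutually trans; SCN and CO mutually cis (chiral).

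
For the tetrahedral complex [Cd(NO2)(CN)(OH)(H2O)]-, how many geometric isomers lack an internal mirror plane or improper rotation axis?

In a tetrahedral complex all four positions are equivalent and every pair of ligands is adjacent — there is no cis/trans distinction.
Only one geometric arrangement is possible; it has no improper symmetry element, so it exists as a pair of enantiomers (2 stereoisomers).

1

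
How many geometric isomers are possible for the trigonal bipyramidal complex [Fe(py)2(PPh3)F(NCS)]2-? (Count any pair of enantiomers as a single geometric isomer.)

A trigonal bipyramid has two axial and three equatorial sites, which are chemically inequivalent.
Systematic enumeration (placing each ligand type in turn and discarding arrangements equivalent by rotation or reflection) gives 7 geometric isomers.

7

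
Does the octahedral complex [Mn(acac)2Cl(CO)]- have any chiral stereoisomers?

yes

An octahedron has six vertices in three trans pairs; every non-trans pair is cis.
Each acac is bidentate and must span two cis positions.
Working through the distinct placements yields 2 geometric isomers: Cl and CO mutually trans; Cl and CO mutually cis (chiral).
One of these lacks any improper symmetry element and so occurs as an enantiomeric pair, giving 2 + 1 = 3 stereoisomers in total.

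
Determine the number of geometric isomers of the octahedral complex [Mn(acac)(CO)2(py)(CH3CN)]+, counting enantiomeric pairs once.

4

Each acac is bidentate and must span two cis positions.
The distinct arrangements are (4 in all): CO cis (3 arrangements, 2 chiral); CO trans.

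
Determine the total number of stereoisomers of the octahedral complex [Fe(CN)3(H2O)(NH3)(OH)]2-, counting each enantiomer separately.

There are 4 geometric isomers: CN mer (3 arrangements); CN fac (chiral).
One of these lacks any improper symmetry element and so occurs as an enantiomeric pair, giving 4 + 1 = 5 stereoisomers in total.

5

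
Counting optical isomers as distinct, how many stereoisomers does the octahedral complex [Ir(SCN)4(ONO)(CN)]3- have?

An octahedron has six vertices in three trans pairs; every non-trans pair is cis.
The distinct arrangements are (2 in all): ONO and CN mutually trans; ONO and CN mutually cis.
Each arrangement has an internal mirror plane or centre of symmetry, so none is chiral.

2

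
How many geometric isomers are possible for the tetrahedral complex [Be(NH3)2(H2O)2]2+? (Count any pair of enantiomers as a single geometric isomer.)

In a tetrahedral complex all four positions are equivalent and every pair of ligands is adjacent — there is no cis/trans distinction.
Only one geometric arrangement is possible.

1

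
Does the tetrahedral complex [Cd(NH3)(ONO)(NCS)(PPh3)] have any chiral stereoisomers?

yes

In a tetrahedral complex all four positions are equivalent and every pair of ligands is adjacent — there is no cis/trans distinction.
Only one geometric arrangement is possible; it has no improper symmetry element, so it exists as a pair of enantiomers (2 stereoisomers).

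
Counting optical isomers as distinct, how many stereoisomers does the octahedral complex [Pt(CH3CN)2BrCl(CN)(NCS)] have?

An octahedron has six vertices in three trans pairs; every non-trans pair is cis.
Placing the ligands in turn and identifying arrangements related by rotation or reflection leaves 9 distinct geometric isomers.
Of these, 6 lack any improper symmetry element and so occur as enantiomeric pairs, giving 9 + 6 = 15 stereoisomers in total.

15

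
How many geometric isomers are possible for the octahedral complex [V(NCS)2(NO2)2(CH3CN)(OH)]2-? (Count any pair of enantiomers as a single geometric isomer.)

6

In an octahedral complex each vertex has one trans partner and four cis neighbours.
Systematic placement gives 6 geometric isomers: NCS cis, NO2 cis (3 arrangements, 2 chiral); NCS cis, NO2 trans; NCS trans, NO2 cis; NCS trans, NO2 trans.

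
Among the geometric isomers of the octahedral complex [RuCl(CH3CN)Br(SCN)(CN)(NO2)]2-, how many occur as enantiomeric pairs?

15

Exhaustive case analysis gives 15 geometric isomers.
Of these, 15 lack any improper symmetry element and so occur as enantiomeric pairs, giving 15 + 15 = 30 stereoisomers in total.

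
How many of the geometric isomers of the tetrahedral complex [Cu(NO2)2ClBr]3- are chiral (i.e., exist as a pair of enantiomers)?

Only one geometric arrangement is possible.

0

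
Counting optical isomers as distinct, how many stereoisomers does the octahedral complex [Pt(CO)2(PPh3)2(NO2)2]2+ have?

In an octahedral complex each vertex has one trans partner and four cis neighbours.
Working through the distinct placements yields 5 geometric isomers: CO trans, PPh3 trans, NO2 trans; CO trans, PPh3 cis, NO2 cis; CO cis, PPh3 trans, NO2 cis; CO cis, PPh3 cis, NO2 cis (chiral); CO cis, PPh3 cis, NO2 trans.
One of these lacks any improper symmetry element and so occurs as an enantiomeric pair, giving 5 + 1 = 6 stereoisomers in total.

6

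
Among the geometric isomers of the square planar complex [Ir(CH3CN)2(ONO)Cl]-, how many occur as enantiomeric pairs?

0

The distinct arrangements are (2 in all): CH3CN cis; CH3CN trans.
Each arrangement has an internal mirror plane or centre of symmetry, so none is chiral.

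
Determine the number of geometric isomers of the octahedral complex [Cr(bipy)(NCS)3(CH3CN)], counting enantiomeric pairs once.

An octahedron has six vertices in three trans pairs; every non-trans pair is cis.
Each bipy is bidentate and must span two cis positions.
The distinct arrangements are (2 in all): NCS fac; NCS mer.

2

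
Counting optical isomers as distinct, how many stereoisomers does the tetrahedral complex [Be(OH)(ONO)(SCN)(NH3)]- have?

In a tetrahedral complex all four positions are equivalent and every pair of ligands is adjacent — there is no cis/trans distinction.
Only one geometric arrangement is possible; it has no improper symmetry element, so it exists as a pair of enantiomers (2 stereoisomers).

2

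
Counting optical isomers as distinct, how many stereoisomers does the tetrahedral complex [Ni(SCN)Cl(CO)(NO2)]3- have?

All four vertices of a tetrahedron are equivalent and mutually adjacent, so cis/trans isomerism cannot arise.
Only one geometric arrangement is possible; it has no improper symmetry element, so it exists as a pair of enantiomers (2 stereoisomers).

2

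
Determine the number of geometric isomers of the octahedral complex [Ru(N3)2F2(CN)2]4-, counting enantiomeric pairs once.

An octahedron has six vertices in three trans pairs; every non-trans pair is cis.
The distinct arrangements are (5 in all): N3 trans, F trans, CN trans; N3 cis, F cis, CN trans; N3 trans, F cis, CN cis; N3 cis, F cis, CN cis (chiral); N3 cis, F trans, CN cis.

5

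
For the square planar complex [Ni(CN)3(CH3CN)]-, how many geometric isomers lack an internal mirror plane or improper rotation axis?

0

A square has two trans pairs of vertices; adjacent vertices are cis.
Only one geometric arrangement is possible.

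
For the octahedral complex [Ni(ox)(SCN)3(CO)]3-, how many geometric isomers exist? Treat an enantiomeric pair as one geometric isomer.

Each ox is bidentate and must span two cis positions.
The distinct arrangements are (2 in all): SCN fac; SCN mer.

2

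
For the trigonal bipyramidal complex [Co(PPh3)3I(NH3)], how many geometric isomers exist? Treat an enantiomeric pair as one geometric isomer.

4

A trigonal bipyramid has two axial and three equatorial sites, which are chemically inequivalent.
There are 4 geometric isomers: I axial, NH3 axial; I axial, NH3 equatorial; I equatorial, NH3 axial; I equatorial, NH3 equatorial.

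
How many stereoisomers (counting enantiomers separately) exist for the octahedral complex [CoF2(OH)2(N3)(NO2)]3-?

8

In an octahedral complex each vertex has one trans partner and four cis neighbours.
Systematic placement gives 6 geometric isomers: F trans, OH trans; F trans, OH cis; F cis, OH trans; F cis, OH cis (3 arrangements, 2 chiral).
Of these, 2 lack any improper symmetry element and so occur as enantiomeric pairs, giving 6 + 2 = 8 stereoisomers in total.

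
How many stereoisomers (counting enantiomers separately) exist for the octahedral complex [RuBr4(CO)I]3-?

The six octahedral sites form three mutually perpendicular trans pairs.
The distinct arrangements are (2 in all): CO and I mutually trans; CO and I mutually cis.
Each arrangement has an internal mirror plane or centre of symmetry, so none is chiral.

2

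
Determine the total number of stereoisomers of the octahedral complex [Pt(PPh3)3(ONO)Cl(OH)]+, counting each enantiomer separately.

In an octahedral complex each vertex has one trans partner and four cis neighbours.
The distinct arrangements are (4 in all): PPh3 mer (3 arrangements); PPh3 fac (chiral).
One of these lacks any improper symmetry element and so occurs as an enantiomeric pair, giving 4 + 1 = 5 stereoisomers in total.

5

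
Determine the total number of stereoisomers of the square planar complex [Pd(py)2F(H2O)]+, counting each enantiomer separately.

2

In a square planar complex each vertex has one trans partner and two cis neighbours.
Working through the distinct placements yields 2 geometric isomers: py cis; py trans.
Each arrangement has an internal mirror plane or centre of symmetry, so none is chiral.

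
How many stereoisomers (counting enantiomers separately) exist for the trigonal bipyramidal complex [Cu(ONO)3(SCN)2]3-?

3

In a trigonal bipyramid the two axial positions differ from the three equatorial ones.
Working through the distinct placements yields 3 geometric isomers: SCN both equatorial; SCN one axial, one equatorial; SCN both axial.
Each arrangement has an internal mirror plane or centre of symmetry, so none is chiral.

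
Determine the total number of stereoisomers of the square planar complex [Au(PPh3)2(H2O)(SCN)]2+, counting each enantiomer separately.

2

A square has two trans pairs of vertices; adjacent vertices are cis.
The distinct arrangements are (2 in all): PPh3 cis; PPh3 trans.
Each arrangement has an internal mirror plane or centre of symmetry, so none is chiral.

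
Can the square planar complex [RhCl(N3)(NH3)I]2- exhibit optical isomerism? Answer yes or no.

A square has two trans pairs of vertices; adjacent vertices are cis.
Working through the distinct placements yields 3 geometric isomers: (Cl/N3 trans, I/NH3 trans); (Cl/NH3 trans, I/N3 trans); (Cl/I trans, N3/NH3 trans).
Each arrangement has an internal mirror plane or centre of symmetry, so none is chiral.

no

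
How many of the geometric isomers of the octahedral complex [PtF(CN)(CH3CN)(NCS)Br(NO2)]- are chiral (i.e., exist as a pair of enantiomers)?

The six octahedral sites form three mutually perpendicular trans pairs.
Placing the ligands in turn and identifying arrangements related by rotation or reflection leaves 15 distinct geometric isomers.
Of these, 15 lack any improper symmetry element and so occur as enantiomeric pairs, giving 15 + 15 = 30 stereoisomers in total.

15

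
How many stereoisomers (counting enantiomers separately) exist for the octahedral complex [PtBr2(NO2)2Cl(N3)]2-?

The six octahedral sites form three mutually perpendicular trans pairs.
The distinct arrangements are (6 in all): Br trans, NO2 trans; Br trans, NO2 cis; Br cis, NO2 trans; Br cis, NO2 cis (3 arrangements, 2 chiral).
Of these, 2 lack any improper symmetry element and so occur as enantiomeric pairs, giving 6 + 2 = 8 stereoisomers in total.

8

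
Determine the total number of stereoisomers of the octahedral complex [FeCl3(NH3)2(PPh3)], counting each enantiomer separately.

3

The six octahedral sites form three mutually perpendicular trans pairs.
Working through the distinct placements yields 3 geometric isomers: Cl mer, NH3 cis; Cl mer, NH3 trans; Cl fac, NH3 cis.
Each arrangement has an internal mirror plane or centre of symmetry, so none is chiral.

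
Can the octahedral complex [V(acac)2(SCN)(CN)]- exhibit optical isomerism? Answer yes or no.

yes

An octahedron has six vertices in three trans pairs; every non-trans pair is cis.
Each acac is bidentate and must span two cis positions.
There are 2 geometric isomers: SCN and CN mutually trans; SCN and CN mutually cis (chiral).
One of these lacks any improper symmetry element and so occurs as an enantiomeric pair, giving 2 + 1 = 3 stereoisomers in total.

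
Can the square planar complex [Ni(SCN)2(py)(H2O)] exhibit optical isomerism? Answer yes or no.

no

In a square planar complex each vertex has one trans partner and two cis neighbours.
There are 2 geometric isomers: SCN cis; SCN trans.
Each arrangement has an internal mirror plane or centre of symmetry, so none is chiral.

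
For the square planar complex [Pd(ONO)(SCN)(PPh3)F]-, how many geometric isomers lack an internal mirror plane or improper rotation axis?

A square has two trans pairs of vertices; adjacent vertices are cis.
The distinct arrangements are (3 in all): (F/PPh3 trans, ONO/SCN trans); (F/SCN trans, ONO/PPh3 trans); (F/ONO trans, PPh3/SCN trans).
Each arrangement has an internal mirror plane or centre of symmetry, so none is chiral.

0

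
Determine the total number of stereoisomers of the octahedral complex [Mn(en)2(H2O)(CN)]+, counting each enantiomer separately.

3

An octahedron has six vertices in three trans pairs; every non-trans pair is cis.
Each en is bidentate and must span two cis positions.
Systematic placement gives 2 geometric isomers: H2O and CN mutually trans; H2O and CN mutually cis (chiral).
One of these lacks any improper symmetry element and so occurs as an enantiomeric pair, giving 2 + 1 = 3 stereoisomers in total.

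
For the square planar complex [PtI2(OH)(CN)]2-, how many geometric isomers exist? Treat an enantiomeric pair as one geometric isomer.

2

Working through the distinct placements yields 2 geometric isomers: I cis; I trans.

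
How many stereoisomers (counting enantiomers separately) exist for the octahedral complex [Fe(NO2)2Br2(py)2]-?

6

Systematic placement gives 5 geometric isomers: NO2 trans, Br trans, py trans; NO2 cis, Br trans, py cis; NO2 cis, Br cis, py trans; NO2 cis, Br cis, py cis (chiral); NO2 trans, Br cis, py cis.
One of these lacks any improper symmetry element and so occurs as an enantiomeric pair, giving 5 + 1 = 6 stereoisomers in total.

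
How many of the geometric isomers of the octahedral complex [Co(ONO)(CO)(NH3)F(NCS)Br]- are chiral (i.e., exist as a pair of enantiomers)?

15

An octahedron has six vertices in three trans pairs; every non-trans pair is cis.
Systematic enumeration (placing each ligand type in turn and discarding arrangements equivalent by rotation or reflection) gives 15 geometric isomers.
Of these, 15 lack any improper symmetry element and so occur as enantiomeric pairs, giving 15 + 15 = 30 stereoisomers in total.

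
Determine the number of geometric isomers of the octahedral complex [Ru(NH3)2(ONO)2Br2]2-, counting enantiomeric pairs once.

The six octahedral sites form three mutually perpendicular trans pairs.
There are 5 geometric isomers: NH3 trans, ONO trans, Br trans; NH3 cis, ONO cis, Br trans; NH3 cis, ONO trans, Br cis; NH3 cis, ONO cis, Br cis (chiral); NH3 trans, ONO cis, Br cis.

5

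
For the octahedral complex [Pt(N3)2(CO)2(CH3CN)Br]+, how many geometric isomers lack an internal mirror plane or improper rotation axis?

2

The six octahedral sites form three mutually perpendicular trans pairs.
There are 6 geometric isomers: N3 trans, CO trans; N3 cis, CO cis (3 arrangements, 2 chiral); N3 trans, CO cis; N3 cis, CO trans.
Of these, 2 lack any improper symmetry element and so occur as enantiomeric pairs, giving 6 + 2 = 8 stereoisomers in total.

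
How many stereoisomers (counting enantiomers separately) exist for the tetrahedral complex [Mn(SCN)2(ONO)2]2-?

1

In a tetrahedral complex all four positions are equivalent and every pair of ligands is adjacent — there is no cis/trans distinction.
Only one geometric arrangement is possible.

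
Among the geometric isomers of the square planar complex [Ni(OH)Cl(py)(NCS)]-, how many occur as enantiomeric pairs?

0

A square has two trans pairs of vertices; adjacent vertices are cis.
The distinct arrangements are (3 in all): (Cl/OH trans, NCS/py trans); (Cl/py trans, NCS/OH trans); (Cl/NCS trans, OH/py trans).
Each arrangement has an internal mirror plane or centre of symmetry, so none is chiral.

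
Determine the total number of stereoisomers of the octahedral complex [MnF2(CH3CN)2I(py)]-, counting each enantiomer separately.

8

Systematic placement gives 6 geometric isomers: F trans, CH3CN trans; F cis, CH3CN trans; F cis, CH3CN cis (3 arrangements, 2 chiral); F trans, CH3CN cis.
Of these, 2 lack any improper symmetry element and so occur as enantiomeric pairs, giving 6 + 2 = 8 stereoisomers in total.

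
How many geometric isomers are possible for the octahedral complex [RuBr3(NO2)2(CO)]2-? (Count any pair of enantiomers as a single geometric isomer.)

In an octahedral complex each vertex has one trans partner and four cis neighbours.
The distinct arrangements are (3 in all): Br mer, NO2 trans; Br mer, NO2 cis; Br fac, NO2 cis.

3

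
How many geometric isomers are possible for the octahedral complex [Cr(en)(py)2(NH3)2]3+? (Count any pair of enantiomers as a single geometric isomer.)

3

An octahedron has six vertices in three trans pairs; every non-trans pair is cis.
Each en is bidentate and must span two cis positions.
There are 3 geometric isomers: py cis, NH3 trans; py trans, NH3 cis; py cis, NH3 cis (chiral).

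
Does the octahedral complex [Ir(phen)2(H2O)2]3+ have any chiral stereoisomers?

yes

Each phen is bidentate and must span two cis positions.
There are 2 geometric isomers: H2O trans; H2O cis (chiral).
One of these lacks any improper symmetry element and so occurs as an enantiomeric pair, giving 2 + 1 = 3 stereoisomers in total.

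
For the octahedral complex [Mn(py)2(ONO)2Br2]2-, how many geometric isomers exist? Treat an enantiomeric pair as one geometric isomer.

5

In an octahedral complex each vertex has one trans partner and four cis neighbours.
The distinct arrangements are (5 in all): py trans, ONO trans, Br trans; py cis, ONO cis, Br trans; py trans, ONO cis, Br cis; py cis, ONO cis, Br cis (chiral); py cis, ONO trans, Br cis.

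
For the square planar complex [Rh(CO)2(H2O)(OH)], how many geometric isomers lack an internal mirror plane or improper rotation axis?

There are 2 geometric isomers: CO cis; CO trans.
Each arrangement has an internal mirror plane or centre of symmetry, so none is chiral.

0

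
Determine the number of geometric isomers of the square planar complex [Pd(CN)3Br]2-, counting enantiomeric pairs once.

In a square planar complex each vertex has one trans partner and two cis neighbours.
Only one geometric arrangement is possible.

1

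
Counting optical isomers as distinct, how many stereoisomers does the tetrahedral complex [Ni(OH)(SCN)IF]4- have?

2

In a tetrahedral complex all four positions are equivalent and every pair of ligands is adjacent — there is no cis/trans distinction.
Only one geometric arrangement is possible; it has no improper symmetry element, so it exists as a pair of enantiomers (2 stereoisomers).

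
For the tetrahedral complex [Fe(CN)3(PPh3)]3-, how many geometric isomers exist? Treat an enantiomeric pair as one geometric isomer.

1

In a tetrahedral complex all four positions are equivalent and every pair of ligands is adjacent — there is no cis/trans distinction.
Only one geometric arrangement is possible.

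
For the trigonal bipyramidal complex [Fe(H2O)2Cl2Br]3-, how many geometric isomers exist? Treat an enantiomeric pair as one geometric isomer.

5

Placing the ligands in turn and identifying arrangements related by rotation or reflection leaves 5 distinct geometric isomers.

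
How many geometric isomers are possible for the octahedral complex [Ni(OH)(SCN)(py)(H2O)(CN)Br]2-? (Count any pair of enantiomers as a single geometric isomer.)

An octahedron has six vertices in three trans pairs; every non-trans pair is cis.
Exhaustive case analysis gives 15 geometric isomers.

15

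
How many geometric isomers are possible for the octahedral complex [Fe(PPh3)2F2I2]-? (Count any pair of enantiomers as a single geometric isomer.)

Systematic placement gives 5 geometric isomers: PPh3 trans, F trans, I trans; PPh3 cis, F trans, I cis; PPh3 trans, F cis, I cis; PPh3 cis, F cis, I cis (chiral); PPh3 cis, F cis, I trans.

5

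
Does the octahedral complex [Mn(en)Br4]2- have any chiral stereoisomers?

no

In an octahedral complex each vertex has one trans partner and four cis neighbours.
Each en is bidentate and must span two cis positions.
Only one geometric arrangement is possible.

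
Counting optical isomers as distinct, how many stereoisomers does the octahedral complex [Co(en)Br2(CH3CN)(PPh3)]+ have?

The six octahedral sites form three mutually perpendicular trans pairs.
Each en is bidentate and must span two cis positions.
Systematic placement gives 4 geometric isomers: Br trans; Br cis (3 arrangements, 2 chiral).
Of these, 2 lack any improper symmetry element and so occur as enantiomeric pairs, giving 4 + 2 = 6 stereoisomers in total.

6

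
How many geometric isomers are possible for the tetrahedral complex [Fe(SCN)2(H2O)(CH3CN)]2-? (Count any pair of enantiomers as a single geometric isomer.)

Only one geometric arrangement is possible.

1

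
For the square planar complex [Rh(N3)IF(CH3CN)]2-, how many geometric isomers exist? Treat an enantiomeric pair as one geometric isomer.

3

A square has two trans pairs of vertices; adjacent vertices are cis.
There are 3 geometric isomers: (CH3CN/I trans, F/N3 trans); (CH3CN/N3 trans, F/I trans); (CH3CN/F trans, I/N3 trans).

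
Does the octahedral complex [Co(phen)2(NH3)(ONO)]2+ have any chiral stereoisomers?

In an octahedral complex each vertex has one trans partner and four cis neighbours.
Each phen is bidentate and must span two cis positions.
Systematic placement gives 2 geometric isomers: NH3 and ONO mutually trans; NH3 and ONO mutually cis (chiral).
One of these lacks any improper symmetry element and so occurs as an enantiomeric pair, giving 2 + 1 = 3 stereoisomers in total.

yes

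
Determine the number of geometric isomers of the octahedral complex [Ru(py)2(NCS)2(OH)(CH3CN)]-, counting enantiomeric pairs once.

In an octahedral complex each vertex has one trans partner and four cis neighbours.
Systematic placement gives 6 geometric isomers: py trans, NCS cis; py cis, NCS cis (3 arrangements, 2 chiral); py trans, NCS trans; py cis, NCS trans.

6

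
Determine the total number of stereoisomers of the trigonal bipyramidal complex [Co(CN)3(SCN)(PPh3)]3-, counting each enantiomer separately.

A trigonal bipyramid has two axial and three equatorial sites, which are chemically inequivalent.
The distinct arrangements are (4 in all): SCN equatorial, PPh3 equatorial; SCN equatorial, PPh3 axial; SCN axial, PPh3 equatorial; SCN axial, PPh3 axial.
Each arrangement has an internal mirror plane or centre of symmetry, so none is chiral.

4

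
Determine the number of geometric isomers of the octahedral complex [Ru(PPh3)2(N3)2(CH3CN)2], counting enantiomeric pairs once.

5

The six octahedral sites form three mutually perpendicular trans pairs.
Systematic placement gives 5 geometric isomers: PPh3 trans, N3 trans, CH3CN trans; PPh3 cis, N3 cis, CH3CN trans; PPh3 trans, N3 cis, CH3CN cis; PPh3 cis, N3 cis, CH3CN cis (chiral); PPh3 cis, N3 trans, CH3CN cis.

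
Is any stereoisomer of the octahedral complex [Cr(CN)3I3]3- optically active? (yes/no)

Working through the distinct placements yields 2 geometric isomers: CN mer; CN fac.
Each arrangement has an internal mirror plane or centre of symmetry, so none is chiral.

no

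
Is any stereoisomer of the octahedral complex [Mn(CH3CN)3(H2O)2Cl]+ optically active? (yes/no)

no

Working through the distinct placements yields 3 geometric isomers: CH3CN mer, H2O trans; CH3CN mer, H2O cis; CH3CN fac, H2O cis.
Each arrangement has an internal mirror plane or centre of symmetry, so none is chiral.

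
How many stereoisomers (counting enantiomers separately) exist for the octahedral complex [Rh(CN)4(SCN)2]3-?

Working through the distinct placements yields 2 geometric isomers: SCN trans; SCN cis.
Each arrangement has an internal mirror plane or centre of symmetry, so none is chiral.

2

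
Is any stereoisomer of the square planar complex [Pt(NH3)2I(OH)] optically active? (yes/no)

A square has two trans pairs of vertices; adjacent vertices are cis.
Systematic placement gives 2 geometric isomers: NH3 cis; NH3 trans.
Each arrangement has an internal mirror plane or centre of symmetry, so none is chiral.

no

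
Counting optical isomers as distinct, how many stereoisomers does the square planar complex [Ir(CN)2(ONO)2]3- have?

In a square planar complex each vertex has one trans partner and two cis neighbours.
The distinct arrangements are (2 in all): CN cis; CN trans.
Each arrangement has an internal mirror plane or centre of symmetry, so none is chiral.

2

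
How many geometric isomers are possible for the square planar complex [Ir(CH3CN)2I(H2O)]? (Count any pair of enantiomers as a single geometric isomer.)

A square has two trans pairs of vertices; adjacent vertices are cis.
There are 2 geometric isomers: CH3CN cis; CH3CN trans.

2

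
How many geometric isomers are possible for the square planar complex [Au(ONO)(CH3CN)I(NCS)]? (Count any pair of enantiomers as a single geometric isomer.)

3

Working through the distinct placements yields 3 geometric isomers: (CH3CN/NCS trans, I/ONO trans); (CH3CN/ONO trans, I/NCS trans); (CH3CN/I trans, NCS/ONO trans).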